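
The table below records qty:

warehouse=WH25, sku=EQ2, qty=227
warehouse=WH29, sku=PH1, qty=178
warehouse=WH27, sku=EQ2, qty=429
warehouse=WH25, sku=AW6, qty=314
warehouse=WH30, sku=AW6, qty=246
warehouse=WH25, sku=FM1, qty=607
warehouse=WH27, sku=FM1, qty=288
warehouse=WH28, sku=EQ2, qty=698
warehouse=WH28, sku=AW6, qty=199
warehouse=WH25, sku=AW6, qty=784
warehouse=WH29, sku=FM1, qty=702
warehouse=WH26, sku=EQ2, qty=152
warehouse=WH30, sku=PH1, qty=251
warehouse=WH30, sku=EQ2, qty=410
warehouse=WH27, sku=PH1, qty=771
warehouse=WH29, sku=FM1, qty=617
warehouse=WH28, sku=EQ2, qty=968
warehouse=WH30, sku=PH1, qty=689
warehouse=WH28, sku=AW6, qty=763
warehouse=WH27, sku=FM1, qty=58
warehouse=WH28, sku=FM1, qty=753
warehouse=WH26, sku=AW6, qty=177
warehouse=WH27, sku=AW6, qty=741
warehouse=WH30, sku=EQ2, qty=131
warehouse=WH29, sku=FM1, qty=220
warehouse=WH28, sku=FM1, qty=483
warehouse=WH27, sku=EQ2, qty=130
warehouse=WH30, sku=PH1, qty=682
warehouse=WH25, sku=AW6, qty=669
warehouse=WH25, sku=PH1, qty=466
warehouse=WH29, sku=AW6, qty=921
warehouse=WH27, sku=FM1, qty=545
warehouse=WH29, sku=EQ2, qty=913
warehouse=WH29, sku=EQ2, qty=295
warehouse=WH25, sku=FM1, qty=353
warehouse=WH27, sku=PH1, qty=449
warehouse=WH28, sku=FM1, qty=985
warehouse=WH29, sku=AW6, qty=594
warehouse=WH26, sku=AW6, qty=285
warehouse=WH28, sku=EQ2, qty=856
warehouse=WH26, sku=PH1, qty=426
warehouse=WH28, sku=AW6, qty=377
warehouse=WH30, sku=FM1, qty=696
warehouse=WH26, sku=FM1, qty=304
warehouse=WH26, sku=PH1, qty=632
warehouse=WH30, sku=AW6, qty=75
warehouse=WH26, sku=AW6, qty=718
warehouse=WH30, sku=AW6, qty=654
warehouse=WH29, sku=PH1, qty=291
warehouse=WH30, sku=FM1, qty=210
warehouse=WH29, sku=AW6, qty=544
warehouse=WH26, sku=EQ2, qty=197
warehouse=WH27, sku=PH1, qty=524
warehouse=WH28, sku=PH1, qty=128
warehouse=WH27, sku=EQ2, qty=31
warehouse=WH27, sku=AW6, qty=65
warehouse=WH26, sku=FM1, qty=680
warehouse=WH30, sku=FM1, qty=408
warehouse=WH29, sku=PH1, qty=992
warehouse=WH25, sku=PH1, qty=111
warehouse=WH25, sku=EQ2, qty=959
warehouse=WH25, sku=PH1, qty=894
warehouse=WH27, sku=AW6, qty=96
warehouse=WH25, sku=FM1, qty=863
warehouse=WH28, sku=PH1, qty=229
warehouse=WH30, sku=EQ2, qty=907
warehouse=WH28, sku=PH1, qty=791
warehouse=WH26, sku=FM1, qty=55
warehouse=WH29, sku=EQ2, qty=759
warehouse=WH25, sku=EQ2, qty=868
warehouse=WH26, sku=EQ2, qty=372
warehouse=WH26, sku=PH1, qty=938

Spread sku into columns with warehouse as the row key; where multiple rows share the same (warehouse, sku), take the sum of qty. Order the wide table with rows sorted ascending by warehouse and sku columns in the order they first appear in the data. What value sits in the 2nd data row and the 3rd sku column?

With rows sorted ascending by warehouse, row 2 is warehouse=WH26. sku columns in first-appearance order: EQ2, PH1, AW6, FM1; column 3 is AW6.
Long rows with warehouse=WH26, sku=AW6: 177 + 285 + 718 = 1180.

1180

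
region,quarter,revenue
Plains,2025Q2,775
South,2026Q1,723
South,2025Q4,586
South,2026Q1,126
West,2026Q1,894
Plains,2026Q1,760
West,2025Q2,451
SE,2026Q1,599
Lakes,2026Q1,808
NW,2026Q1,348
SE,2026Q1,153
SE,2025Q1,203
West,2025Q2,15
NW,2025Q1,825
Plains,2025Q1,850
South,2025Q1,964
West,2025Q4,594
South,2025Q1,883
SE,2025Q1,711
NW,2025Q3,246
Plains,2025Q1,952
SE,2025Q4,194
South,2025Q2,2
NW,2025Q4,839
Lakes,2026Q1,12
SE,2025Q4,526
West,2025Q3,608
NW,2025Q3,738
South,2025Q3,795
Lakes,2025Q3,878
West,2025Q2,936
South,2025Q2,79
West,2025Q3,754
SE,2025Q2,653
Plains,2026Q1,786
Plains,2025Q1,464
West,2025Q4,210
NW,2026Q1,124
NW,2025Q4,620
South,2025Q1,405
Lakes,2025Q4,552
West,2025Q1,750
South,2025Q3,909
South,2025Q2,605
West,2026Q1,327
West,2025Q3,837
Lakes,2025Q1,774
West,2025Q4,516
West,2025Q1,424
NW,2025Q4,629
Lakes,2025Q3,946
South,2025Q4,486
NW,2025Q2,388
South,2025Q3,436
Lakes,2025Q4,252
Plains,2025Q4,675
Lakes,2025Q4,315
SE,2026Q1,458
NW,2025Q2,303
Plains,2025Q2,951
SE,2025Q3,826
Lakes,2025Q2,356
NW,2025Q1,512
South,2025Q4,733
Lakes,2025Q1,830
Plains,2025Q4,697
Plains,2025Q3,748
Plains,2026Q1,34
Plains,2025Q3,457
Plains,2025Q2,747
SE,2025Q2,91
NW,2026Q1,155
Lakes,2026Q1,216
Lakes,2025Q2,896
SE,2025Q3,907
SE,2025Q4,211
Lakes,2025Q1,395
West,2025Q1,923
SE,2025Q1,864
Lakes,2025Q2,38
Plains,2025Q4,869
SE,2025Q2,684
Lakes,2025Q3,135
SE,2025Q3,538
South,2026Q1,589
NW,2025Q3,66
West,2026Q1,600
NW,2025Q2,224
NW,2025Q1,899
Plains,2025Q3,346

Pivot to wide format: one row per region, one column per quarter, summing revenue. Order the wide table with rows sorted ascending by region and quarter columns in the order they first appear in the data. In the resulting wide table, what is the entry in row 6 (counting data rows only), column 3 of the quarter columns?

With rows sorted ascending by region, row 6 is region=West. quarter columns in first-appearance order: 2025Q2, 2026Q1, 2025Q4, 2025Q1, 2025Q3; column 3 is 2025Q4.
Long rows with region=West, quarter=2025Q4: 594 + 210 + 516 = 1320.

1320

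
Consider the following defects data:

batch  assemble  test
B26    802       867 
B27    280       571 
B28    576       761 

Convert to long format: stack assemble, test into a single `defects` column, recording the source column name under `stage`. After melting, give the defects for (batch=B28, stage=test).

Unpivoting turns each (batch, wide-column) pair into one long row.
The wide cell at row B28, column test holds 761, so the long row (B28, test) has defects=761.

761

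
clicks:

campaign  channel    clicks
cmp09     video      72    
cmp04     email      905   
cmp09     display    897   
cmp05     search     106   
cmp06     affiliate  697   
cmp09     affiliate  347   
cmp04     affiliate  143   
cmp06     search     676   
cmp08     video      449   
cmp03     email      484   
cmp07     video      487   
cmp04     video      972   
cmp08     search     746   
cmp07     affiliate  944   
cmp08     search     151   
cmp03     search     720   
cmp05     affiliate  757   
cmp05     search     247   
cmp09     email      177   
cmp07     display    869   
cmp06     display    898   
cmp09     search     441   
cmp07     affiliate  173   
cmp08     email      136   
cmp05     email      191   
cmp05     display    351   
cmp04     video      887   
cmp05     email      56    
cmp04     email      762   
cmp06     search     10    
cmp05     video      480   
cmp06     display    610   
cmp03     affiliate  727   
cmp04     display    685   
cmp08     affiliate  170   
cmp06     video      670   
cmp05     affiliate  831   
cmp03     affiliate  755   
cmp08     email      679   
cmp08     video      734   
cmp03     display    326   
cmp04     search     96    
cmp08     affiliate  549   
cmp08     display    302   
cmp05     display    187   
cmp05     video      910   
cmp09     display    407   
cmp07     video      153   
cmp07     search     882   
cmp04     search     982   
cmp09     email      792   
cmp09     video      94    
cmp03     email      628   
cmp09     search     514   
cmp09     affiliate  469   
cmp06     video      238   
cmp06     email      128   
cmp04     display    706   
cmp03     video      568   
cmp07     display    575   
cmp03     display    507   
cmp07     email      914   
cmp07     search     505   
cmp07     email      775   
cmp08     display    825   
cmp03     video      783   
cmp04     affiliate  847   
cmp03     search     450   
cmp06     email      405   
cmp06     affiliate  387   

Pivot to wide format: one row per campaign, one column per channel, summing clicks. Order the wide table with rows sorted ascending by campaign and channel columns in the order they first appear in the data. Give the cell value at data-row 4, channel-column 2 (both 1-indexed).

533

With rows sorted ascending by campaign, row 4 is campaign=cmp06. channel columns in first-appearance order: video, email, display, search, affiliate; column 2 is email.
Long rows with campaign=cmp06, channel=email: 128 + 405 = 533.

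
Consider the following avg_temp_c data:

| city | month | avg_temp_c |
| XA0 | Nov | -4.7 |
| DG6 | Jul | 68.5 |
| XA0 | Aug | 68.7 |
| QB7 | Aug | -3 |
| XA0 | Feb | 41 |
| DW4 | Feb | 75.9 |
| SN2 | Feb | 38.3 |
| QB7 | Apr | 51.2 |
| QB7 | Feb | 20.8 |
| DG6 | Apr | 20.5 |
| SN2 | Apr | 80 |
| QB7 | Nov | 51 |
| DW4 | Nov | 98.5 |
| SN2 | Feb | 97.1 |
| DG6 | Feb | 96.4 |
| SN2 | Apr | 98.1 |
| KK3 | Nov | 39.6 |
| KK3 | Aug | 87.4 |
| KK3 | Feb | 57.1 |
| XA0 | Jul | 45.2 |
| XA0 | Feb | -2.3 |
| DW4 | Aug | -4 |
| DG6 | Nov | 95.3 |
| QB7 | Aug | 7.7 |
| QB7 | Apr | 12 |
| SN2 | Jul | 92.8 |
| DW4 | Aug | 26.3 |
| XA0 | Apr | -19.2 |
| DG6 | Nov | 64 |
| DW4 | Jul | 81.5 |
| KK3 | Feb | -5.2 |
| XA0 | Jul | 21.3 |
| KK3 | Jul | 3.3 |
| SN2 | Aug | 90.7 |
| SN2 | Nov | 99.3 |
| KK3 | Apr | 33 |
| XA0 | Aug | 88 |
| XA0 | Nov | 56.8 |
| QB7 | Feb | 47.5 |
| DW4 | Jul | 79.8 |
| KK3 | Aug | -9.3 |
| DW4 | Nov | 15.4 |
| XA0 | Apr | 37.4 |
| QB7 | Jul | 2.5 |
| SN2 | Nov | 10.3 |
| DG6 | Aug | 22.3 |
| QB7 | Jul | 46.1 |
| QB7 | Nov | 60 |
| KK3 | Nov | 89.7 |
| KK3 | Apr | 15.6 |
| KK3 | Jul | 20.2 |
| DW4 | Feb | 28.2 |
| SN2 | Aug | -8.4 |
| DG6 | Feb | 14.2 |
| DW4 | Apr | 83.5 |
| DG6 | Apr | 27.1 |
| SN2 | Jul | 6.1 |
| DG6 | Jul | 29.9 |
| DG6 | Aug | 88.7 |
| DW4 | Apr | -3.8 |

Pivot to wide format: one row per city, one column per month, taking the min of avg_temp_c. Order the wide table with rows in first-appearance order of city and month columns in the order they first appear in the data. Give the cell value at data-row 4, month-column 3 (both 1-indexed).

-4

With rows in first-appearance order of city, row 4 is city=DW4. month columns in first-appearance order: Nov, Jul, Aug, Feb, Apr; column 3 is Aug.
Long rows with city=DW4, month=Aug: min(-4, 26.3) = -4.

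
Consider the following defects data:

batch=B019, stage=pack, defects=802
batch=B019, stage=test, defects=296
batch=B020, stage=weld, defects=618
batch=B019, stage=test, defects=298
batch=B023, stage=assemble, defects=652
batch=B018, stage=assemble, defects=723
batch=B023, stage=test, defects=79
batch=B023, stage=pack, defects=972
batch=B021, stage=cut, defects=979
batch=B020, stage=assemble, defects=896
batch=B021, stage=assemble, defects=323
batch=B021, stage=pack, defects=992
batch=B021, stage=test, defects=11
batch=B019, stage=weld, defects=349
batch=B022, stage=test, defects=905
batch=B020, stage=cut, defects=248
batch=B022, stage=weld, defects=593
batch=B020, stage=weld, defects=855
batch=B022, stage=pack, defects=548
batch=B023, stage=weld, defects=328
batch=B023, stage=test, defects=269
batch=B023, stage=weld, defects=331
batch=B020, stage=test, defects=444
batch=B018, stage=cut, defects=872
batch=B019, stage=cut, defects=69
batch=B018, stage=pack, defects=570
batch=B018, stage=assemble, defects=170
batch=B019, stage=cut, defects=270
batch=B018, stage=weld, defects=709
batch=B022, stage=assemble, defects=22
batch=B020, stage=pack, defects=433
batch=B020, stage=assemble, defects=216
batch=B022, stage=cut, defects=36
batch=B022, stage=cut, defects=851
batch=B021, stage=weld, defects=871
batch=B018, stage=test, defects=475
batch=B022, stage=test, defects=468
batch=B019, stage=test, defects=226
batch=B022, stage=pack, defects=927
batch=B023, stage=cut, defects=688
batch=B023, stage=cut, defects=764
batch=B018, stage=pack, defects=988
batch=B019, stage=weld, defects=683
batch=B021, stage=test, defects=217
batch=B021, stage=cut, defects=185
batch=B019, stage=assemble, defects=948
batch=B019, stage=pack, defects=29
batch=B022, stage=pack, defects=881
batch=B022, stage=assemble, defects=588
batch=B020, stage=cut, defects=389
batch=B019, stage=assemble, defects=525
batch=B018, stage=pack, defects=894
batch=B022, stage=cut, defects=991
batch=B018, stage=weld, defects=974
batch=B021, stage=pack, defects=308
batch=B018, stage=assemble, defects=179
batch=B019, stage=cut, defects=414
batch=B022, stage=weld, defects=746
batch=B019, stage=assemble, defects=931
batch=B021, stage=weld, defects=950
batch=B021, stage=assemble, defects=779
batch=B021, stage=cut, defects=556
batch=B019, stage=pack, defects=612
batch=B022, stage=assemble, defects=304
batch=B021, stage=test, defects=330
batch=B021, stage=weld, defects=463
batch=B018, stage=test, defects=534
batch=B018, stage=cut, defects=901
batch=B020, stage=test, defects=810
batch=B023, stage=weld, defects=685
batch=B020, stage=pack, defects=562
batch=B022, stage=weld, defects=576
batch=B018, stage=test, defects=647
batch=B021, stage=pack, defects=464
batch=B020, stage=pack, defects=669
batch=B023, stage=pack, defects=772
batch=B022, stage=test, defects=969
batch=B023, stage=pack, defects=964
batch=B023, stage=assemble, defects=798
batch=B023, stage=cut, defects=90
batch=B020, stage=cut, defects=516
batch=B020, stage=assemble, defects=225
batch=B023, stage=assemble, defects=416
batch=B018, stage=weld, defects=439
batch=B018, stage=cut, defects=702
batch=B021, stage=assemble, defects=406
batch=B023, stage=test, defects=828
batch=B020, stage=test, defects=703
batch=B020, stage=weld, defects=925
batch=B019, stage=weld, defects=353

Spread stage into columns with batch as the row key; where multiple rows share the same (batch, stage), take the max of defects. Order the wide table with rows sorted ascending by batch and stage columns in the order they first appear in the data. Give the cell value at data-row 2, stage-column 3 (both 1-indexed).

With rows sorted ascending by batch, row 2 is batch=B019. stage columns in first-appearance order: pack, test, weld, assemble, cut; column 3 is weld.
Long rows with batch=B019, stage=weld: max(349, 683, 353) = 683.

683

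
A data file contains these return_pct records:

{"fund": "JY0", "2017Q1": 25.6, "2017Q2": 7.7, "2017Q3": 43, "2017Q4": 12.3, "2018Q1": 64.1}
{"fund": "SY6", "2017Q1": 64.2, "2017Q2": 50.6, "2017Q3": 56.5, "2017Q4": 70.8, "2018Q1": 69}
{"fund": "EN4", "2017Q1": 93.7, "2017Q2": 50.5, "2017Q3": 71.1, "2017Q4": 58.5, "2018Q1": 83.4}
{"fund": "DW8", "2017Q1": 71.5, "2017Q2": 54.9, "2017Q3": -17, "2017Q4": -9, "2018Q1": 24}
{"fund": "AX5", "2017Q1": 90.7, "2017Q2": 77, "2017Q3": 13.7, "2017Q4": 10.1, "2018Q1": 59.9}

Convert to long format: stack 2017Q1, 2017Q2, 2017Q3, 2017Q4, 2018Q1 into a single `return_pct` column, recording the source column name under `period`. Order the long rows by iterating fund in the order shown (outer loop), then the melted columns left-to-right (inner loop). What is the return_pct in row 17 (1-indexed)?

25 rows total (5 × 5). Row 17: index ⌊(17-1)/5⌋ = 3 into fund → DW8; (17-1) mod 5 = 1 into the melted columns → 2017Q2.
So row 17 is (DW8, 2017Q2, 54.9); return_pct = 54.9.

54.9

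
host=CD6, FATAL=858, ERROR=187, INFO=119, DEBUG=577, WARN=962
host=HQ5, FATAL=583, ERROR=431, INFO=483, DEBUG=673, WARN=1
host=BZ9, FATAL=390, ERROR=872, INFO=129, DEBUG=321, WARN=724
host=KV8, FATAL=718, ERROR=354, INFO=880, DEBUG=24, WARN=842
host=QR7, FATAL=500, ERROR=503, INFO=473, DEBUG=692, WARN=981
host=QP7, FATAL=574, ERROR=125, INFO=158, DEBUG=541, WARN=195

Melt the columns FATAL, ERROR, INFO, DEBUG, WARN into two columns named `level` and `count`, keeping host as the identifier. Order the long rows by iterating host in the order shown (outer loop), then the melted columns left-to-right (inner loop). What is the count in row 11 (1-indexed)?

30 rows total (6 × 5). Row 11: index ⌊(11-1)/5⌋ = 2 into host → BZ9; (11-1) mod 5 = 0 into the melted columns → FATAL.
So row 11 is (BZ9, FATAL, 390); count = 390.

390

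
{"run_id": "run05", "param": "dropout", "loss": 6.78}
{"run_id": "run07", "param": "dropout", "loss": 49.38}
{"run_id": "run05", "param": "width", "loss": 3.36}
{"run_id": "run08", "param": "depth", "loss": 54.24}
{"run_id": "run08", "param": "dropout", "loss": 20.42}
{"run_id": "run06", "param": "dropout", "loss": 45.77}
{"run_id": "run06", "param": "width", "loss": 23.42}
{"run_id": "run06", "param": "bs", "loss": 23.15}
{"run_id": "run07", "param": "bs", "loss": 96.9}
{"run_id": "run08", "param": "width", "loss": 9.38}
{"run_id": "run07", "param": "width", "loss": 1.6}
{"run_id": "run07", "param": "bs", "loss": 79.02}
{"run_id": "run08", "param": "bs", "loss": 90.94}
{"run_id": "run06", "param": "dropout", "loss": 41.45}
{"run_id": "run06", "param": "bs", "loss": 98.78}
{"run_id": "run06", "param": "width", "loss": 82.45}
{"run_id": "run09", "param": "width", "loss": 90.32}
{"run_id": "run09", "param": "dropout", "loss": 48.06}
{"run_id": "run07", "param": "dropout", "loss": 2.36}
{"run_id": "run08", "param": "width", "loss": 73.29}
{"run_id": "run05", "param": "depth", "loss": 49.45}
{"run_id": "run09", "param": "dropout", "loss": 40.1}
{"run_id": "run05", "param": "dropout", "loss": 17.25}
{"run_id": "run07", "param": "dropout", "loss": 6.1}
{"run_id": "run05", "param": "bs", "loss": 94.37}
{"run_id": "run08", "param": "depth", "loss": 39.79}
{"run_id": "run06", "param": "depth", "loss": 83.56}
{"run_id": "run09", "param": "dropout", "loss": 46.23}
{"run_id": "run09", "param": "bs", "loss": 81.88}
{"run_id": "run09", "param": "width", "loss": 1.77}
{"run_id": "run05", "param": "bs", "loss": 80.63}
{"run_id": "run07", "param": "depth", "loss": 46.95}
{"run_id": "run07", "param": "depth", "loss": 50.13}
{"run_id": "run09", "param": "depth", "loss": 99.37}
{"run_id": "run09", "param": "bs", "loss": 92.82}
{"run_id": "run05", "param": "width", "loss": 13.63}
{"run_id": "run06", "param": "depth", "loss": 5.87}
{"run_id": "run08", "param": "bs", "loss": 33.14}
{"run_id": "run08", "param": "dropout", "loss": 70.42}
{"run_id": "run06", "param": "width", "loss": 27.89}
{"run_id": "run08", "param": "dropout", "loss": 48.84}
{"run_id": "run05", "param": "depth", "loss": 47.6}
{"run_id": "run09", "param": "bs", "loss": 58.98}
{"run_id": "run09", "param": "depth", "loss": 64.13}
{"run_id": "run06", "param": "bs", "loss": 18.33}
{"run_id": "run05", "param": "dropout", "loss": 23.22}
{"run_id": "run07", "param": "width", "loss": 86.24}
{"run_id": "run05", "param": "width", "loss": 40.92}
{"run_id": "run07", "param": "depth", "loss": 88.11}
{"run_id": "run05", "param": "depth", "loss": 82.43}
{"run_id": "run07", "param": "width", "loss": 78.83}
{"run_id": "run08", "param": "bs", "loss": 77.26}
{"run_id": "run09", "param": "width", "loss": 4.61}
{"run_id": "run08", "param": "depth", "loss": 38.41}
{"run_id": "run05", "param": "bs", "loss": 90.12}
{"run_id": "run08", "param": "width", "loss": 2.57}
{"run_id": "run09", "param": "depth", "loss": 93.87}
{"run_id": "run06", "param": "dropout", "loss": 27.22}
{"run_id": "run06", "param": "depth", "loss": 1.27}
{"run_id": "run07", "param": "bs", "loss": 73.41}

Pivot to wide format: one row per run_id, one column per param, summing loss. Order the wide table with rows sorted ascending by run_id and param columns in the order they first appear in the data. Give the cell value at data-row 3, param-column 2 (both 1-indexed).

With rows sorted ascending by run_id, row 3 is run_id=run07. param columns in first-appearance order: dropout, width, depth, bs; column 2 is width.
Long rows with run_id=run07, param=width: 1.6 + 86.24 + 78.83 = 166.67.

166.67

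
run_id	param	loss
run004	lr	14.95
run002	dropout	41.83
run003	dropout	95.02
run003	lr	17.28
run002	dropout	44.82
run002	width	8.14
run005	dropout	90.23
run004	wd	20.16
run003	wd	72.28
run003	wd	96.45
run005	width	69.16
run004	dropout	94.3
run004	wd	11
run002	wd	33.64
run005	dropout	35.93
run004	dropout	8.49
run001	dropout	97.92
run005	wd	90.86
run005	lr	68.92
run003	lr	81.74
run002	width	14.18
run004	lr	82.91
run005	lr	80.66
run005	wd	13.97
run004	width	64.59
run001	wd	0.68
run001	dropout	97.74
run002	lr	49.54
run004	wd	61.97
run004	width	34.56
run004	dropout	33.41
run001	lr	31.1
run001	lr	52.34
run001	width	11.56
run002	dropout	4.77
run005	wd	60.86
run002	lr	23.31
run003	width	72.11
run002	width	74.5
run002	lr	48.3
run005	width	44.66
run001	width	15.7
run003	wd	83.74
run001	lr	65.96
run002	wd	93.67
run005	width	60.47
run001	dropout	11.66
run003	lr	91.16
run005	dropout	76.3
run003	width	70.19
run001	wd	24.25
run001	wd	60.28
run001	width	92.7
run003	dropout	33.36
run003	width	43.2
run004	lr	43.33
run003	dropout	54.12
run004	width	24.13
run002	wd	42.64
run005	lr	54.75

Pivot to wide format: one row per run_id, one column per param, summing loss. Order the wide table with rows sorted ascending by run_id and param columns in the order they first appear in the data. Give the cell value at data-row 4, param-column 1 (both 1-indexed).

141.19

With rows sorted ascending by run_id, row 4 is run_id=run004. param columns in first-appearance order: lr, dropout, width, wd; column 1 is lr.
Long rows with run_id=run004, param=lr: 14.95 + 82.91 + 43.33 = 141.19.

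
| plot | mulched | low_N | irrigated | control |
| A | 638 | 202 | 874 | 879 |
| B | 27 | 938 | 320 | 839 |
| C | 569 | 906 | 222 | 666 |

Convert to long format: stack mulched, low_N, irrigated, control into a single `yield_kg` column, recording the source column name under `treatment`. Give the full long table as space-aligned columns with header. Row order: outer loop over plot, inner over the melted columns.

plot  treatment  yield_kg
A     mulched    638     
A     low_N      202     
A     irrigated  874     
A     control    879     
B     mulched    27      
B     low_N      938     
B     irrigated  320     
B     control    839     
C     mulched    569     
C     low_N      906     
C     irrigated  222     
C     control    666     

Each (plot, column) pair becomes one row: 3 × 4 = 12 rows.
For example, (A, mulched) → yield_kg=638.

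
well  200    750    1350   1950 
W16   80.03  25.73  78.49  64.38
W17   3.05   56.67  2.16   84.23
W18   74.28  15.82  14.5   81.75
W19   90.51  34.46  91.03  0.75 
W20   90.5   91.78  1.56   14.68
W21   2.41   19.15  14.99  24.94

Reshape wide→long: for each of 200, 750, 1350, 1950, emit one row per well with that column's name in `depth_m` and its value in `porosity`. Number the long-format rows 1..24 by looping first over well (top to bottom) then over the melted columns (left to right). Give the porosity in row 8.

24 rows total (6 × 4). Row 8: index ⌊(8-1)/4⌋ = 1 into well → W17; (8-1) mod 4 = 3 into the melted columns → 1950.
So row 8 is (W17, 1950, 84.23); porosity = 84.23.

84.23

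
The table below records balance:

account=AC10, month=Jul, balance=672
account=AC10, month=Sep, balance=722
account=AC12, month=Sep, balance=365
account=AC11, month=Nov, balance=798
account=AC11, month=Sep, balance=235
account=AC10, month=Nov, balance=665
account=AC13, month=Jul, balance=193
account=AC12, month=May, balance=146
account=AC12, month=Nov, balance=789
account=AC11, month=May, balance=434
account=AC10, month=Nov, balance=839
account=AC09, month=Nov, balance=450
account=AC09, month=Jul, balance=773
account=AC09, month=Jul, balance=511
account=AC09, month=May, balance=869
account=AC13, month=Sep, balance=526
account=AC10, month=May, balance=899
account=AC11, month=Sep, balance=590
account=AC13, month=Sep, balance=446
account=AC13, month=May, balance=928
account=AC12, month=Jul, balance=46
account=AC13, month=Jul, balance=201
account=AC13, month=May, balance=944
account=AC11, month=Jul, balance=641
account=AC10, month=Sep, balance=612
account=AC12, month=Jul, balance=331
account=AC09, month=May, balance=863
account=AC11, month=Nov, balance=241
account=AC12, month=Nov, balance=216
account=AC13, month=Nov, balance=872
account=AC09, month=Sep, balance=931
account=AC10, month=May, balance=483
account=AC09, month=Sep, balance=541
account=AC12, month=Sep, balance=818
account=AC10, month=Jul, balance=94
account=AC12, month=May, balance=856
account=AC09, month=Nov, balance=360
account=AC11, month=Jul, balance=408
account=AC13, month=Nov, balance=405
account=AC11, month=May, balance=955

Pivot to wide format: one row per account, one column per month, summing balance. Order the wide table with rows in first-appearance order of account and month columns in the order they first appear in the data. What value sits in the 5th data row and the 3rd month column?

With rows in first-appearance order of account, row 5 is account=AC09. month columns in first-appearance order: Jul, Sep, Nov, May; column 3 is Nov.
Long rows with account=AC09, month=Nov: 450 + 360 = 810.

810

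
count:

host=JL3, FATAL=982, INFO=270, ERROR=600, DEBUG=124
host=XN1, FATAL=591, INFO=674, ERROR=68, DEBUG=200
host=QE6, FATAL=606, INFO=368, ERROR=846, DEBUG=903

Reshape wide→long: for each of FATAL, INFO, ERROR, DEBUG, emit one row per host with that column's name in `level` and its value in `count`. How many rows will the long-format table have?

12

3 host values × 4 melted columns = 12 rows.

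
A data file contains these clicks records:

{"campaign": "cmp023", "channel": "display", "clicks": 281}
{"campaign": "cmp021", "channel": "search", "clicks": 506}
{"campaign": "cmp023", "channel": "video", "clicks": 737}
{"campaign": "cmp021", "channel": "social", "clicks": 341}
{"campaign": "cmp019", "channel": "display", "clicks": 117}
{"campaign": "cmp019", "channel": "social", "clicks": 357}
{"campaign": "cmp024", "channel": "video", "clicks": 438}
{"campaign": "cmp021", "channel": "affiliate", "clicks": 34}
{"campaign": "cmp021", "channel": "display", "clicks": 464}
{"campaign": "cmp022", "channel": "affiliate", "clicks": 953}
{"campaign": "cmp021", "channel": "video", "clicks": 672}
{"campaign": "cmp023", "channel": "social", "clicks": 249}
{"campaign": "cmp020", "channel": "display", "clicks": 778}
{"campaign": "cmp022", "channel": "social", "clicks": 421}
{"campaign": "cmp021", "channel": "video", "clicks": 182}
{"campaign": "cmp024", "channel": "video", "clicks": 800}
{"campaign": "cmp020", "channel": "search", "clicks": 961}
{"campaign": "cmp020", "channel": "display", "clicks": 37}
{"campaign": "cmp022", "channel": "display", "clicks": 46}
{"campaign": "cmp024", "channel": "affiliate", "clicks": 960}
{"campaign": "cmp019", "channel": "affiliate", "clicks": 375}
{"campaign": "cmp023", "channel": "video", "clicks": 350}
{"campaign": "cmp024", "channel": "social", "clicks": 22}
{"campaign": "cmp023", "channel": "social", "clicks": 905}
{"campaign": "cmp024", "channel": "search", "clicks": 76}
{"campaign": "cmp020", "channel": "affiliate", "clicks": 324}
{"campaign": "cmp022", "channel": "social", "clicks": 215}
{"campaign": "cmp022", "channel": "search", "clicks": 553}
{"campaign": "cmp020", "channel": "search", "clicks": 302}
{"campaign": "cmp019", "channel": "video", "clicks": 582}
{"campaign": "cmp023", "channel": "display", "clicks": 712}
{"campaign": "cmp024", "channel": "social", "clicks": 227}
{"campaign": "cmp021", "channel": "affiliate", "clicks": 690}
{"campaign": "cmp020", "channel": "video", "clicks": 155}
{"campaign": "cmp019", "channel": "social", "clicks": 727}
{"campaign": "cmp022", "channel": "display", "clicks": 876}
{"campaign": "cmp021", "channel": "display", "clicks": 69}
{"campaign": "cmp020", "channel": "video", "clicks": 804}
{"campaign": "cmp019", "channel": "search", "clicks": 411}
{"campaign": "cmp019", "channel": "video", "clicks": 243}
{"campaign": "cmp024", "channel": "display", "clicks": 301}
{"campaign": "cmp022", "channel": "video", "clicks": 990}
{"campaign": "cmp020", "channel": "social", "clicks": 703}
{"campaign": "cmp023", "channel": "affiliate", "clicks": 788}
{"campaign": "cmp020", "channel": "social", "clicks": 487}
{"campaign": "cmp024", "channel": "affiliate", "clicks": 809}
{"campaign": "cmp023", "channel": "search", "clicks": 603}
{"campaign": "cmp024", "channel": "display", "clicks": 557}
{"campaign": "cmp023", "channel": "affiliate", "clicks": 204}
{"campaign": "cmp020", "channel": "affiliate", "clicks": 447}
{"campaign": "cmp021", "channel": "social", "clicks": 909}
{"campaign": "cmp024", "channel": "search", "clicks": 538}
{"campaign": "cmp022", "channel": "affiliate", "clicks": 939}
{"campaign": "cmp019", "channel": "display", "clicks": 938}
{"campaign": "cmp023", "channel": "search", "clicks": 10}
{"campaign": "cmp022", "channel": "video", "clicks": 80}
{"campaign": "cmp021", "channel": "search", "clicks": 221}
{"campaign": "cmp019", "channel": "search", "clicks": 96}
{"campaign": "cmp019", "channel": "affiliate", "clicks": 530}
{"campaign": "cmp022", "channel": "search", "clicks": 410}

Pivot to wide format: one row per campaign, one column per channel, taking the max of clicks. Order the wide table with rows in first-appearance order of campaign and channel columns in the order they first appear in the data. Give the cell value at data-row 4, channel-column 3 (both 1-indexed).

800

With rows in first-appearance order of campaign, row 4 is campaign=cmp024. channel columns in first-appearance order: display, search, video, social, affiliate; column 3 is video.
Long rows with campaign=cmp024, channel=video: max(438, 800) = 800.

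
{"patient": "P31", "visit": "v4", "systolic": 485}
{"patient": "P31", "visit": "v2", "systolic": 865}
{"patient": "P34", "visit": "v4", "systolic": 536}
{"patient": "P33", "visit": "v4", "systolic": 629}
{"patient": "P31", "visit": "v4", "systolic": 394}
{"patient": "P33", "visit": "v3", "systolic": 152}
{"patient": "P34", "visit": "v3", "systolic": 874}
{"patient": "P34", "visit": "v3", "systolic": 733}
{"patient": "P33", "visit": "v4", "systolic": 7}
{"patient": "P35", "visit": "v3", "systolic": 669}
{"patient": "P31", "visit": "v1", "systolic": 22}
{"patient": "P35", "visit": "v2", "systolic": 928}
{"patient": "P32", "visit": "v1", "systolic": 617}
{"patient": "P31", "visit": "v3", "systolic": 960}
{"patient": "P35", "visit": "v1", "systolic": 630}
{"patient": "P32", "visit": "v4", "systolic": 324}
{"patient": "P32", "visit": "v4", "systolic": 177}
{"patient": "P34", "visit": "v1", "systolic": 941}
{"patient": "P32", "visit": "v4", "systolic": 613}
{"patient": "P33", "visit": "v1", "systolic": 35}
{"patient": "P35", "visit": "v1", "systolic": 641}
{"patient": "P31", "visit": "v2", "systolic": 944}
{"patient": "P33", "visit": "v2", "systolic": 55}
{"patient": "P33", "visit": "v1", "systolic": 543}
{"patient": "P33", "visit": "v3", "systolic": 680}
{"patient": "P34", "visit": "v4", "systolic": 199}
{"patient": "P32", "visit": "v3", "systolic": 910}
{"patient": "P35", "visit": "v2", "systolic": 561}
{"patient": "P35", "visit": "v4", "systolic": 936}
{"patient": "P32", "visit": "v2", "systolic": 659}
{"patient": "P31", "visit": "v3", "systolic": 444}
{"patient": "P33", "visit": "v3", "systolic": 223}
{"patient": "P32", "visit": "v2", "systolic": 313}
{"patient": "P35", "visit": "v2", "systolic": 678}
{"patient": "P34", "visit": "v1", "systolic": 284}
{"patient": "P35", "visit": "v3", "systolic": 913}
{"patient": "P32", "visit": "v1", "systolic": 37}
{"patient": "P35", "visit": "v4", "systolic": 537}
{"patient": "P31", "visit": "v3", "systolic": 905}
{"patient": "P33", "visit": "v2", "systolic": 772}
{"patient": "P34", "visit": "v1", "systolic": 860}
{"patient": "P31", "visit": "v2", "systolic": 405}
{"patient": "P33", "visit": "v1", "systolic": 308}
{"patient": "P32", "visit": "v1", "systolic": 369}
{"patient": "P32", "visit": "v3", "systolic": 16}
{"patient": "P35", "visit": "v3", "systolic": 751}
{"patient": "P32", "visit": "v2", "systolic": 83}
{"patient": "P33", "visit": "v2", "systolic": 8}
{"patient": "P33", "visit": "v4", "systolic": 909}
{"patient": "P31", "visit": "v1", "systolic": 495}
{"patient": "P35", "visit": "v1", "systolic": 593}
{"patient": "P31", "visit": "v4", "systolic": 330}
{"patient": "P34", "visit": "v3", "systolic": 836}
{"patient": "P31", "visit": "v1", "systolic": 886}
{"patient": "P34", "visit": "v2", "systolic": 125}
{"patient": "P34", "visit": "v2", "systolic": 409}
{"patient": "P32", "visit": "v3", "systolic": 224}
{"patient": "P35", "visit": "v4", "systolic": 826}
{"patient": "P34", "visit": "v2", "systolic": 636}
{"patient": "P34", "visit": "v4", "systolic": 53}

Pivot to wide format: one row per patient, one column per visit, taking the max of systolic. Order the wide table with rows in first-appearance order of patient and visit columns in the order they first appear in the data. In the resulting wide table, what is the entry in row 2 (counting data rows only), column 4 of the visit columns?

With rows in first-appearance order of patient, row 2 is patient=P34. visit columns in first-appearance order: v4, v2, v3, v1; column 4 is v1.
Long rows with patient=P34, visit=v1: max(941, 284, 860) = 941.

941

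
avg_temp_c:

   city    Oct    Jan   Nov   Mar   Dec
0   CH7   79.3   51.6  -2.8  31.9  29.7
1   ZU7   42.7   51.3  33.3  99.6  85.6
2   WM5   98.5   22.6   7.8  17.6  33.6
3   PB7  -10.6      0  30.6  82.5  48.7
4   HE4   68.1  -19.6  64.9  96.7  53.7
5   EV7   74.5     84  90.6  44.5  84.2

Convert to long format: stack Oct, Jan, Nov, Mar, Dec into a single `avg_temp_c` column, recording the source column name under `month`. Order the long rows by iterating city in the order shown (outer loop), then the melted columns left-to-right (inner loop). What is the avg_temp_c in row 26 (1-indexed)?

74.5

30 rows total (6 × 5). Row 26: index ⌊(26-1)/5⌋ = 5 into city → EV7; (26-1) mod 5 = 0 into the melted columns → Oct.
So row 26 is (EV7, Oct, 74.5); avg_temp_c = 74.5.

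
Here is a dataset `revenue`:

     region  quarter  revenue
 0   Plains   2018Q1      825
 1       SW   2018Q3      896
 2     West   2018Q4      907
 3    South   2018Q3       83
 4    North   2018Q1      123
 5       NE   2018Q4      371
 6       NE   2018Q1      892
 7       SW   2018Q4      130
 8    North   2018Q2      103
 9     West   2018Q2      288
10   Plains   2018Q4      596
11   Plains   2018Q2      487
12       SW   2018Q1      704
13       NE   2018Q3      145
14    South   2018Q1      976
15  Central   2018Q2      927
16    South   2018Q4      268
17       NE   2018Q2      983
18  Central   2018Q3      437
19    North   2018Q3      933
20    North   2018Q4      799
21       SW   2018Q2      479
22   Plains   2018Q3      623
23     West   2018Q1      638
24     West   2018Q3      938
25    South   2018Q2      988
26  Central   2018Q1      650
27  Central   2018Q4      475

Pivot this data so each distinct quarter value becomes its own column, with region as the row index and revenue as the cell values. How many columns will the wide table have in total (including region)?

1 column for region plus 4 distinct quarter values → 5 columns.

5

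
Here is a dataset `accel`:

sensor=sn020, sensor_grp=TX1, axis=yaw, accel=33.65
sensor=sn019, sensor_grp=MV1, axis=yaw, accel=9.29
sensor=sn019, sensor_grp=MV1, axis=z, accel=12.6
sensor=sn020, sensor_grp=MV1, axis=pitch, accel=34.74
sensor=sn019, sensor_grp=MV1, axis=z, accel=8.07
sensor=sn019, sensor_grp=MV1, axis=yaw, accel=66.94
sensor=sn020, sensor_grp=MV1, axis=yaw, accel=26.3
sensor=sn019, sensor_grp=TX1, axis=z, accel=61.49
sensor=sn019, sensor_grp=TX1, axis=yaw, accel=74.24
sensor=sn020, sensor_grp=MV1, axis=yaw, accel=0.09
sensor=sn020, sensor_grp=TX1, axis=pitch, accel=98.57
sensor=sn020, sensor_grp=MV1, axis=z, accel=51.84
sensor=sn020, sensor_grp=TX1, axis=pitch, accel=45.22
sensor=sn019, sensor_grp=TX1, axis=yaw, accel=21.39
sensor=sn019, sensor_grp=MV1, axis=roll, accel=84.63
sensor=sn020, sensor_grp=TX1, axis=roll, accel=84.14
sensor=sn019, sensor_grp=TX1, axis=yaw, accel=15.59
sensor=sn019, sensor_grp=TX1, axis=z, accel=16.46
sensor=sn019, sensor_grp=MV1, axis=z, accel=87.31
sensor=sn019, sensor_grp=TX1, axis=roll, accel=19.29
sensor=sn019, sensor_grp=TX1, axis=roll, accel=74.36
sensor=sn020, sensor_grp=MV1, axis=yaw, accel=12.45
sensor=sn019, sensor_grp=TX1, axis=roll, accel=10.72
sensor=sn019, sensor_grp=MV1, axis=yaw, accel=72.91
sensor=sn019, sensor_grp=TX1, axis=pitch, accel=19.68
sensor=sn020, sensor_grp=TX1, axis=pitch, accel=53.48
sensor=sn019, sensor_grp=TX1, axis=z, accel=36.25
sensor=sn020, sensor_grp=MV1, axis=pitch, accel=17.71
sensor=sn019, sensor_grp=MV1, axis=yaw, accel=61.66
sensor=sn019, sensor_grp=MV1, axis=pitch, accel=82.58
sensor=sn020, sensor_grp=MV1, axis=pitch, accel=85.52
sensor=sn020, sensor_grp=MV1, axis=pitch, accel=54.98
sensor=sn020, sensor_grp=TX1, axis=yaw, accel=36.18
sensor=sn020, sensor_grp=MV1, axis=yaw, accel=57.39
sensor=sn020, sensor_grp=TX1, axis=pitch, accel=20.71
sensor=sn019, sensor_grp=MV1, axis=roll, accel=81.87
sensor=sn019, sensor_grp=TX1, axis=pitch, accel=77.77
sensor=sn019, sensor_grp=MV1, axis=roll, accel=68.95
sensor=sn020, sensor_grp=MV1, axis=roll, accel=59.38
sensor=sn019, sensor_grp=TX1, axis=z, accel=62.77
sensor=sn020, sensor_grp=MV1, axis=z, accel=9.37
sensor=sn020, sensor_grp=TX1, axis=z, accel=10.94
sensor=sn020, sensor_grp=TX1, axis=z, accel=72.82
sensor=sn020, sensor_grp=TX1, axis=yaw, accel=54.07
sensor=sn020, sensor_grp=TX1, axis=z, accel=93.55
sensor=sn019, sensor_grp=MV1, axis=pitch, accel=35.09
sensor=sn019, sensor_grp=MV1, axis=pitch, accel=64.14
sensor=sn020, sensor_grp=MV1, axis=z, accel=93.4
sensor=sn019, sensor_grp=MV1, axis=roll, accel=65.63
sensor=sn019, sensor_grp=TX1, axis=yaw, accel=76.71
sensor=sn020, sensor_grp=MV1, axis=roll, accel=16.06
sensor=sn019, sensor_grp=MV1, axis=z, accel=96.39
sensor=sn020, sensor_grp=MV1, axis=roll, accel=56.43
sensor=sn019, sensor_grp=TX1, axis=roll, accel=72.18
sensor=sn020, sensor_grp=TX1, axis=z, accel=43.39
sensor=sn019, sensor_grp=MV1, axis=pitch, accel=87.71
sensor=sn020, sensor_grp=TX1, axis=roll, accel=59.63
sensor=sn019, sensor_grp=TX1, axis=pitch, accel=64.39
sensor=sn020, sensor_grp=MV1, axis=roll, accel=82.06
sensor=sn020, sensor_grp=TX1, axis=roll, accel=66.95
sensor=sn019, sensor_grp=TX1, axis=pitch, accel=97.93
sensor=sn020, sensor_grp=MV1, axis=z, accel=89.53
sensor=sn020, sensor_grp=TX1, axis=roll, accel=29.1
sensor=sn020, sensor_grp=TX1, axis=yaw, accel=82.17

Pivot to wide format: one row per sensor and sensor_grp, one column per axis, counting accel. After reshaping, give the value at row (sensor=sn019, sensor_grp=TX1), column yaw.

4

Rows with sensor=sn019, sensor_grp=TX1 and axis=yaw: accel values are 74.24, 21.39, 15.59, 76.71.
4 rows match — count = 4.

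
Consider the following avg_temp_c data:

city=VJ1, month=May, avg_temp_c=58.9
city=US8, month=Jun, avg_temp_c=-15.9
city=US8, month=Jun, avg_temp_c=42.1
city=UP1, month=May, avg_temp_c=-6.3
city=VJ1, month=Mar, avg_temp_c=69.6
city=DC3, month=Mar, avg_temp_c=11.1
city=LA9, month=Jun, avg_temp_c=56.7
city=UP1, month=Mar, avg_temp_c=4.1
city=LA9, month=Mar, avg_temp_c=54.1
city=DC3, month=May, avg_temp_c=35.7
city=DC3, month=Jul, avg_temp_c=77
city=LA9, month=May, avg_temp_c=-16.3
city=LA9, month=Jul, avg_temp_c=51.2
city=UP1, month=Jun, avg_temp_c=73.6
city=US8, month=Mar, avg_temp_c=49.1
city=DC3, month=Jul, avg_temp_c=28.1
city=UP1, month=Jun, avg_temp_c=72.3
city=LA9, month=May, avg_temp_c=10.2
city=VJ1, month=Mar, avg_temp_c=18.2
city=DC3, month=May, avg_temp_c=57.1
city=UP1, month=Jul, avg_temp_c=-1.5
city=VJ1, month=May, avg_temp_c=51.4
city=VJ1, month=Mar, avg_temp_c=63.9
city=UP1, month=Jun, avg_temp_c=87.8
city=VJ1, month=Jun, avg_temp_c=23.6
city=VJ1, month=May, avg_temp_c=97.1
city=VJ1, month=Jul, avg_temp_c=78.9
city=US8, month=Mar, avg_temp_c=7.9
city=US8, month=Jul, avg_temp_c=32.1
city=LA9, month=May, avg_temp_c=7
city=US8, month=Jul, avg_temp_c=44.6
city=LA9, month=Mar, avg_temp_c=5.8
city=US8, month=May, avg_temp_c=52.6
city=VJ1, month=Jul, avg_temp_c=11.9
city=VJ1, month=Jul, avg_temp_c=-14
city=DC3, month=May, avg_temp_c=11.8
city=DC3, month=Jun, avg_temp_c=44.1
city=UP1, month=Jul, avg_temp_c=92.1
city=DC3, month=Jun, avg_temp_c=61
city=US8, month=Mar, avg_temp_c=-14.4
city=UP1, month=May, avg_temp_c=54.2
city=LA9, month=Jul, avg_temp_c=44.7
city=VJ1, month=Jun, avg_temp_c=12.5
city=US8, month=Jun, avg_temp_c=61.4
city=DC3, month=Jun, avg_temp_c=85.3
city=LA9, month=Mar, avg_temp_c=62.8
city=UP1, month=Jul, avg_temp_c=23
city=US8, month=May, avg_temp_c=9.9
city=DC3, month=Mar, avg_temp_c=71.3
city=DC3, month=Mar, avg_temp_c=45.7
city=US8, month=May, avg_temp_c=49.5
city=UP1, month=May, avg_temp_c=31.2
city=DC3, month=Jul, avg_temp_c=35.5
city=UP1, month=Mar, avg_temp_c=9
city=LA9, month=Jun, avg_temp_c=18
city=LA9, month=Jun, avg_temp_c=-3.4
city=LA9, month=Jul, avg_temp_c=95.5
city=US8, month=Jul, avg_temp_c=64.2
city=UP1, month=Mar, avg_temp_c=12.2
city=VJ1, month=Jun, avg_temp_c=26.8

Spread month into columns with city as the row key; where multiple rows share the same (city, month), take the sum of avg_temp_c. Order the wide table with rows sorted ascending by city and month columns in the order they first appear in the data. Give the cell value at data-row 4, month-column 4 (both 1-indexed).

With rows sorted ascending by city, row 4 is city=US8. month columns in first-appearance order: May, Jun, Mar, Jul; column 4 is Jul.
Long rows with city=US8, month=Jul: 32.1 + 44.6 + 64.2 = 140.9.

140.9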